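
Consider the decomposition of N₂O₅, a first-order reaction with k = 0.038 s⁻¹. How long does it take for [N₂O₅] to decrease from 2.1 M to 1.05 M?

18.24 s

Step 1: For first-order: t = ln([N₂O₅]₀/[N₂O₅])/k
Step 2: t = ln(2.1/1.05)/0.038
Step 3: t = ln(2)/0.038
Step 4: t = 0.6931/0.038 = 18.24 s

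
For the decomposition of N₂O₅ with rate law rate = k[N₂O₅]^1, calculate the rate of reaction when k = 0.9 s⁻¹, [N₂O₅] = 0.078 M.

0.0702 M/s

Step 1: Identify the rate law: rate = k[N₂O₅]^1
Step 2: Substitute values: rate = 0.9 × (0.078)^1
Step 3: Calculate: rate = 0.9 × 0.078 = 0.0702 M/s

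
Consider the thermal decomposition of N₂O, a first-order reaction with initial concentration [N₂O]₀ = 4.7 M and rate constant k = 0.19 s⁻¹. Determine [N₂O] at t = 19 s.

0.1271 M

Step 1: For a first-order reaction: [N₂O] = [N₂O]₀ × e^(-kt)
Step 2: [N₂O] = 4.7 × e^(-0.19 × 19)
Step 3: [N₂O] = 4.7 × e^(-3.61)
Step 4: [N₂O] = 4.7 × 0.0270518 = 0.1271 M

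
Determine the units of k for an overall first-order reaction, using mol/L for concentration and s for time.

s⁻¹

Step 1: For overall order n, rate = k × (concentration)^n.
Step 2: Rate has units mol/L·s⁻¹; concentration term has units (mol/L)^1.
Step 3: k = rate / (concentration)^n, so units of k = (mol/L)^(1-1)·s⁻¹ = s⁻¹.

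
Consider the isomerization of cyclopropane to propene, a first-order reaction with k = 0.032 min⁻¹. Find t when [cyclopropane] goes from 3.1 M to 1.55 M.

21.66 min

Step 1: For first-order: t = ln([cyclopropane]₀/[cyclopropane])/k
Step 2: t = ln(3.1/1.55)/0.032
Step 3: t = ln(2)/0.032
Step 4: t = 0.6931/0.032 = 21.66 min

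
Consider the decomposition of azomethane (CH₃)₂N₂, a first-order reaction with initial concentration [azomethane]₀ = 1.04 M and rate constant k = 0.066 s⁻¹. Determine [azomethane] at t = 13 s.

0.441 M

Step 1: For a first-order reaction: [azomethane] = [azomethane]₀ × e^(-kt)
Step 2: [azomethane] = 1.04 × e^(-0.066 × 13)
Step 3: [azomethane] = 1.04 × e^(-0.858)
Step 4: [azomethane] = 1.04 × 0.424009 = 0.441 M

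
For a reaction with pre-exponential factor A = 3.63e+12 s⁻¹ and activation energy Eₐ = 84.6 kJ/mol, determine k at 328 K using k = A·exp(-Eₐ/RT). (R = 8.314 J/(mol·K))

1.22e-01 s⁻¹

Step 1: Use the Arrhenius equation: k = A × exp(-Eₐ/RT)
Step 2: Convert Eₐ to J/mol: 84.6 kJ/mol = 84600 J/mol
Step 3: Calculate the exponent: -Eₐ/(RT) = -84600/(8.314 × 328) = -31.02319
Step 4: k = 3.63e+12 × exp(-31.02319)
Step 5: k = 3.63e+12 × 3.36356e-14 = 1.2210e-01 s⁻¹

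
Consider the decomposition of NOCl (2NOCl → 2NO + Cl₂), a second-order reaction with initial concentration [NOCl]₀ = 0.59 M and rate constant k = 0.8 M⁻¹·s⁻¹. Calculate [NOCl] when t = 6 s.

0.154 M

Step 1: For a second-order reaction: 1/[NOCl] = 1/[NOCl]₀ + kt
Step 2: 1/[NOCl] = 1/0.59 + 0.8 × 6
Step 3: 1/[NOCl] = 1.695 + 4.8 = 6.495
Step 4: [NOCl] = 1/6.495 = 0.154 M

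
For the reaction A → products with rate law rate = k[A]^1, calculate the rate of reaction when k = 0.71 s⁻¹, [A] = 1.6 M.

1.136 M/s

Step 1: Identify the rate law: rate = k[A]^1
Step 2: Substitute values: rate = 0.71 × (1.6)^1
Step 3: Calculate: rate = 0.71 × 1.6 = 1.136 M/s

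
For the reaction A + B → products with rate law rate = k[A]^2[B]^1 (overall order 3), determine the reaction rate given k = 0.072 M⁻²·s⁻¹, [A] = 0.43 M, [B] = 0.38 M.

0.005059 M/s

Step 1: The rate law is rate = k[A]^2[B]^1, overall order = 2+1 = 3
Step 2: Substitute values: rate = 0.072 × (0.43)^2 × (0.38)^1
Step 3: rate = 0.072 × 0.1849 × 0.38 = 0.00505886 M/s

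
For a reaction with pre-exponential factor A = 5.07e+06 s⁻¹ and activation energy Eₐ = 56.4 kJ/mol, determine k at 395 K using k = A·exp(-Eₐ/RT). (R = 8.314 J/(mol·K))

1.76e-01 s⁻¹

Step 1: Use the Arrhenius equation: k = A × exp(-Eₐ/RT)
Step 2: Convert Eₐ to J/mol: 56.4 kJ/mol = 56400 J/mol
Step 3: Calculate the exponent: -Eₐ/(RT) = -56400/(8.314 × 395) = -17.17402
Step 4: k = 5.07e+06 × exp(-17.17402)
Step 5: k = 5.07e+06 × 3.47871e-08 = 1.7637e-01 s⁻¹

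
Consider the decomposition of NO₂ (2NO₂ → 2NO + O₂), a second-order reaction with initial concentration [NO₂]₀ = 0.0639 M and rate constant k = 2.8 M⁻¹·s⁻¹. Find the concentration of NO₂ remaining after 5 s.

0.03373 M

Step 1: For a second-order reaction: 1/[NO₂] = 1/[NO₂]₀ + kt
Step 2: 1/[NO₂] = 1/0.0639 + 2.8 × 5
Step 3: 1/[NO₂] = 15.65 + 14 = 29.65
Step 4: [NO₂] = 1/29.65 = 0.03373 M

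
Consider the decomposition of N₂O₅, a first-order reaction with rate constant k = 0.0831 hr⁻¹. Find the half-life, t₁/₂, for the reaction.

8.341 hr

Step 1: For a first-order reaction, t₁/₂ = ln(2)/k
Step 2: t₁/₂ = ln(2)/0.0831
Step 3: t₁/₂ = 0.6931/0.0831 = 8.341 hr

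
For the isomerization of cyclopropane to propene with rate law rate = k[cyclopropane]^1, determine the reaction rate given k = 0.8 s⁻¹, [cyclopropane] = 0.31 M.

0.248 M/s

Step 1: Identify the rate law: rate = k[cyclopropane]^1
Step 2: Substitute values: rate = 0.8 × (0.31)^1
Step 3: Calculate: rate = 0.8 × 0.31 = 0.248 M/s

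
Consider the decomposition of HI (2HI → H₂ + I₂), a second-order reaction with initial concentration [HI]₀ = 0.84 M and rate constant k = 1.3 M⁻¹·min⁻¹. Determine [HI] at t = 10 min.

0.07047 M

Step 1: For a second-order reaction: 1/[HI] = 1/[HI]₀ + kt
Step 2: 1/[HI] = 1/0.84 + 1.3 × 10
Step 3: 1/[HI] = 1.19 + 13 = 14.19
Step 4: [HI] = 1/14.19 = 0.07047 M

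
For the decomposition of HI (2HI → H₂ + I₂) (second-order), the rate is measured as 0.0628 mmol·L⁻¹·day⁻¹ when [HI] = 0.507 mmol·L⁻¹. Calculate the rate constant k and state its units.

0.2443 (mmol·L⁻¹)⁻¹·day⁻¹

Step 1: rate = k[HI]^2, so k = rate / [HI]^2.
Step 2: k = 0.0628 / (0.507)^2 = 0.0628 / 0.257.
Step 3: k = 0.2443 (mmol·L⁻¹)⁻¹·day⁻¹.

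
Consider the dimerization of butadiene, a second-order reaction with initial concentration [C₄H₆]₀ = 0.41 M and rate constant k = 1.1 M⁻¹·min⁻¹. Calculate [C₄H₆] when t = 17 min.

0.04731 M

Step 1: For a second-order reaction: 1/[C₄H₆] = 1/[C₄H₆]₀ + kt
Step 2: 1/[C₄H₆] = 1/0.41 + 1.1 × 17
Step 3: 1/[C₄H₆] = 2.439 + 18.7 = 21.14
Step 4: [C₄H₆] = 1/21.14 = 0.04731 M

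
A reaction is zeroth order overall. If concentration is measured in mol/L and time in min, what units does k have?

mol/L·min⁻¹

Step 1: For overall order n, rate = k × (concentration)^n.
Step 2: Rate has units mol/L·min⁻¹; concentration term has units (mol/L)^0.
Step 3: k = rate / (concentration)^n, so units of k = (mol/L)^(1-0)·min⁻¹ = mol/L·min⁻¹.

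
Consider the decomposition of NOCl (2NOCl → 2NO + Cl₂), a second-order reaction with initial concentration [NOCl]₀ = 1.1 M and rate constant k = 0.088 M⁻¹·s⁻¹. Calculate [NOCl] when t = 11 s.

0.5327 M

Step 1: For a second-order reaction: 1/[NOCl] = 1/[NOCl]₀ + kt
Step 2: 1/[NOCl] = 1/1.1 + 0.088 × 11
Step 3: 1/[NOCl] = 0.9091 + 0.968 = 1.877
Step 4: [NOCl] = 1/1.877 = 0.5327 M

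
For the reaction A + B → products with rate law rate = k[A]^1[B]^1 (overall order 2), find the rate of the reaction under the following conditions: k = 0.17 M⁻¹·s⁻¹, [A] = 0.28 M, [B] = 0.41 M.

0.01952 M/s

Step 1: The rate law is rate = k[A]^1[B]^1, overall order = 1+1 = 2
Step 2: Substitute values: rate = 0.17 × (0.28)^1 × (0.41)^1
Step 3: rate = 0.17 × 0.28 × 0.41 = 0.019516 M/s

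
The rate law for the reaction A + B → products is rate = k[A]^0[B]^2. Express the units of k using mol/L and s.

(mol/L)⁻¹·s⁻¹

Step 1: Overall order = 0 + 2 = 2.
Step 2: rate has units mol/L·s⁻¹; [A]^0[B]^2 has units (mol/L)^2.
Step 3: k = rate/([A]^0[B]^2), so units of k = (mol/L)^(1-2)·s⁻¹ = (mol/L)⁻¹·s⁻¹.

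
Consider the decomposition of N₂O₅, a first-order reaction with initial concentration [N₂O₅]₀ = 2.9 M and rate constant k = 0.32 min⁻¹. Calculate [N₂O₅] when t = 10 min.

0.1182 M

Step 1: For a first-order reaction: [N₂O₅] = [N₂O₅]₀ × e^(-kt)
Step 2: [N₂O₅] = 2.9 × e^(-0.32 × 10)
Step 3: [N₂O₅] = 2.9 × e^(-3.2)
Step 4: [N₂O₅] = 2.9 × 0.0407622 = 0.1182 M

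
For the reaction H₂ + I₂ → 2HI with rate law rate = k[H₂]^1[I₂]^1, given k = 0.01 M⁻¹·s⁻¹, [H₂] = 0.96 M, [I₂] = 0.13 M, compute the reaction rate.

0.001248 M/s

Step 1: The rate law is rate = k[H₂]^1[I₂]^1
Step 2: Substitute: rate = 0.01 × (0.96)^1 × (0.13)^1
Step 3: rate = 0.01 × 0.96 × 0.13 = 0.001248 M/s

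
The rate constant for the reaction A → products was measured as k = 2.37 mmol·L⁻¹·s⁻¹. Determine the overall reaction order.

zeroth order (0)

Step 1: The units of k for an nth-order reaction are (concentration)^(1-n)·(time)⁻¹.
Step 2: Here k has units mmol·L⁻¹·s⁻¹, so the concentration exponent is 1.
Step 3: 1 - n = 1 ⇒ n = 0. The reaction is zeroth order.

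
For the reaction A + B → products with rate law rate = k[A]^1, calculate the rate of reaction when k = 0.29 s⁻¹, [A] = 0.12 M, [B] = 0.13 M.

0.0348 M/s

Step 1: The rate law is rate = k[A]^1
Step 2: Note that the rate does not depend on [B] (zero order in B).
Step 3: rate = 0.29 × (0.12)^1 = 0.0348 M/s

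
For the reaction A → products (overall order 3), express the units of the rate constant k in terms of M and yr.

M⁻²·yr⁻¹

Step 1: For overall order n, rate = k × (concentration)^n.
Step 2: Rate has units M·yr⁻¹; concentration term has units M^3.
Step 3: k = rate / (concentration)^n, so units of k = M^(1-3)·yr⁻¹ = M⁻²·yr⁻¹.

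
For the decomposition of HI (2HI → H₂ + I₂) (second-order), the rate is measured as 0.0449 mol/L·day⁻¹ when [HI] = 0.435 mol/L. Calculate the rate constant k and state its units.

0.2373 (mol/L)⁻¹·day⁻¹

Step 1: rate = k[HI]^2, so k = rate / [HI]^2.
Step 2: k = 0.0449 / (0.435)^2 = 0.0449 / 0.1892.
Step 3: k = 0.2373 (mol/L)⁻¹·day⁻¹.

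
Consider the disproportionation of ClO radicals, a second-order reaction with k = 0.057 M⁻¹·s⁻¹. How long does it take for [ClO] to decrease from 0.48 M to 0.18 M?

60.92 s

Step 1: For second-order: t = (1/[ClO] - 1/[ClO]₀)/k
Step 2: t = (1/0.18 - 1/0.48)/0.057
Step 3: t = (5.556 - 2.083)/0.057
Step 4: t = 3.472/0.057 = 60.92 s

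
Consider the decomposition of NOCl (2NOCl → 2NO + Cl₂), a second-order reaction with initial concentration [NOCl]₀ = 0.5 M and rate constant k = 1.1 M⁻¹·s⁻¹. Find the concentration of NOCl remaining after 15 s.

0.05405 M

Step 1: For a second-order reaction: 1/[NOCl] = 1/[NOCl]₀ + kt
Step 2: 1/[NOCl] = 1/0.5 + 1.1 × 15
Step 3: 1/[NOCl] = 2 + 16.5 = 18.5
Step 4: [NOCl] = 1/18.5 = 0.05405 M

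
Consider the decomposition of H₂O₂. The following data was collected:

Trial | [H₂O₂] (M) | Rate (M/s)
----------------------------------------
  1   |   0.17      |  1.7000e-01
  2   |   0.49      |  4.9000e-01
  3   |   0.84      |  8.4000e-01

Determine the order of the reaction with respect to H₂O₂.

first order (1)

Step 1: Compare trials to find order n where rate₂/rate₁ = ([H₂O₂]₂/[H₂O₂]₁)^n
Step 2: rate₂/rate₁ = 4.9000e-01/1.7000e-01 = 2.882
Step 3: [H₂O₂]₂/[H₂O₂]₁ = 0.49/0.17 = 2.882
Step 4: n = ln(2.882)/ln(2.882) = 1.00 ≈ 1
Step 5: The reaction is first order in H₂O₂.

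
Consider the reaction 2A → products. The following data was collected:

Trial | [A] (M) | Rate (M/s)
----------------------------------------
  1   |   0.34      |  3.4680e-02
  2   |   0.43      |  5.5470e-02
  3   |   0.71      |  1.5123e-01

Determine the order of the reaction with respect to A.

second order (2)

Step 1: Compare trials to find order n where rate₂/rate₁ = ([A]₂/[A]₁)^n
Step 2: rate₂/rate₁ = 5.5470e-02/3.4680e-02 = 1.599
Step 3: [A]₂/[A]₁ = 0.43/0.34 = 1.265
Step 4: n = ln(1.599)/ln(1.265) = 2.00 ≈ 2
Step 5: The reaction is second order in A.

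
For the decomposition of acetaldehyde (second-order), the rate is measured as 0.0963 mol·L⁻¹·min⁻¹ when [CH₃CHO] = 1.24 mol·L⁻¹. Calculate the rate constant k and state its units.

0.06263 (mol·L⁻¹)⁻¹·min⁻¹

Step 1: rate = k[CH₃CHO]^2, so k = rate / [CH₃CHO]^2.
Step 2: k = 0.0963 / (1.24)^2 = 0.0963 / 1.538.
Step 3: k = 0.06263 (mol·L⁻¹)⁻¹·min⁻¹.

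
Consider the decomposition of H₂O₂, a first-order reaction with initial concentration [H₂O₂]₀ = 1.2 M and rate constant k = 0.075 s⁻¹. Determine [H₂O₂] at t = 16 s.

0.3614 M

Step 1: For a first-order reaction: [H₂O₂] = [H₂O₂]₀ × e^(-kt)
Step 2: [H₂O₂] = 1.2 × e^(-0.075 × 16)
Step 3: [H₂O₂] = 1.2 × e^(-1.2)
Step 4: [H₂O₂] = 1.2 × 0.301194 = 0.3614 M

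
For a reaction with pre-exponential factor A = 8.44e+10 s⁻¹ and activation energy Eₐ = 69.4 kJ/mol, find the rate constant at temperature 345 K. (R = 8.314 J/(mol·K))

2.62e+00 s⁻¹

Step 1: Use the Arrhenius equation: k = A × exp(-Eₐ/RT)
Step 2: Convert Eₐ to J/mol: 69.4 kJ/mol = 69400 J/mol
Step 3: Calculate the exponent: -Eₐ/(RT) = -69400/(8.314 × 345) = -24.19526
Step 4: k = 8.44e+10 × exp(-24.19526)
Step 5: k = 8.44e+10 × 3.10550e-11 = 2.6210e+00 s⁻¹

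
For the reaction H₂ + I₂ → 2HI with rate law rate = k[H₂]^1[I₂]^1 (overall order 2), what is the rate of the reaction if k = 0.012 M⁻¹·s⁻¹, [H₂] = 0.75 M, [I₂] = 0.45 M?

0.00405 M/s

Step 1: The rate law is rate = k[H₂]^1[I₂]^1, overall order = 1+1 = 2
Step 2: Substitute values: rate = 0.012 × (0.75)^1 × (0.45)^1
Step 3: rate = 0.012 × 0.75 × 0.45 = 0.00405 M/s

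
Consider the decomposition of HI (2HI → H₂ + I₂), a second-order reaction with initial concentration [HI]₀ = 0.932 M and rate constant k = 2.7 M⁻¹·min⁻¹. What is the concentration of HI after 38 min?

0.009646 M

Step 1: For a second-order reaction: 1/[HI] = 1/[HI]₀ + kt
Step 2: 1/[HI] = 1/0.932 + 2.7 × 38
Step 3: 1/[HI] = 1.073 + 102.6 = 103.7
Step 4: [HI] = 1/103.7 = 0.009646 M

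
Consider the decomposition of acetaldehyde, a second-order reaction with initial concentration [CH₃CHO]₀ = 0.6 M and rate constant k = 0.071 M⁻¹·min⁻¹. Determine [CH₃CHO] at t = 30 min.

0.2634 M

Step 1: For a second-order reaction: 1/[CH₃CHO] = 1/[CH₃CHO]₀ + kt
Step 2: 1/[CH₃CHO] = 1/0.6 + 0.071 × 30
Step 3: 1/[CH₃CHO] = 1.667 + 2.13 = 3.797
Step 4: [CH₃CHO] = 1/3.797 = 0.2634 M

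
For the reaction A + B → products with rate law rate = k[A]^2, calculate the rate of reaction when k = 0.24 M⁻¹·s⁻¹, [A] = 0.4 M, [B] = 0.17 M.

0.0384 M/s

Step 1: The rate law is rate = k[A]^2
Step 2: Note that the rate does not depend on [B] (zero order in B).
Step 3: rate = 0.24 × (0.4)^2 = 0.0384 M/s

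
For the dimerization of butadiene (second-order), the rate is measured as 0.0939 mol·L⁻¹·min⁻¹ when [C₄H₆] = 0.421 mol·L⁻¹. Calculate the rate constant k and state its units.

0.5298 (mol·L⁻¹)⁻¹·min⁻¹

Step 1: rate = k[C₄H₆]^2, so k = rate / [C₄H₆]^2.
Step 2: k = 0.0939 / (0.421)^2 = 0.0939 / 0.1772.
Step 3: k = 0.5298 (mol·L⁻¹)⁻¹·min⁻¹.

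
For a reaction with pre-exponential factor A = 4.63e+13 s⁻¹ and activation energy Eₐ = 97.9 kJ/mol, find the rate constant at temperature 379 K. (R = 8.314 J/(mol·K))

1.49e+00 s⁻¹

Step 1: Use the Arrhenius equation: k = A × exp(-Eₐ/RT)
Step 2: Convert Eₐ to J/mol: 97.9 kJ/mol = 97900 J/mol
Step 3: Calculate the exponent: -Eₐ/(RT) = -97900/(8.314 × 379) = -31.06944
Step 4: k = 4.63e+13 × exp(-31.06944)
Step 5: k = 4.63e+13 × 3.21154e-14 = 1.4869e+00 s⁻¹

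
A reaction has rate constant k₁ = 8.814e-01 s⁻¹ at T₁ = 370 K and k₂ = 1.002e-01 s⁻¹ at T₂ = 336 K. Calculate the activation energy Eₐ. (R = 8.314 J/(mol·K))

66.1 kJ/mol

Step 1: Use the two-temperature Arrhenius form: ln(k₂/k₁) = -Eₐ/R × (1/T₂ - 1/T₁)
Step 2: ln(k₂/k₁) = ln(1.002e-01/8.814e-01) = ln(0.113683) = -2.17434
Step 3: 1/T₂ - 1/T₁ = 1/336 - 1/370 = 2.734878e-04 K⁻¹
Step 4: Eₐ = -R × ln(k₂/k₁) / (1/T₂ - 1/T₁) = -8.314 × -2.17434 / 2.734878e-04
Step 5: Eₐ = 6.6100e+04 J/mol = 66.1 kJ/mol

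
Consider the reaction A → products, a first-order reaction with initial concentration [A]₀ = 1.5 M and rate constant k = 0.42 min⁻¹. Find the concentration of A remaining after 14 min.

0.004192 M

Step 1: For a first-order reaction: [A] = [A]₀ × e^(-kt)
Step 2: [A] = 1.5 × e^(-0.42 × 14)
Step 3: [A] = 1.5 × e^(-5.88)
Step 4: [A] = 1.5 × 0.00279479 = 0.004192 M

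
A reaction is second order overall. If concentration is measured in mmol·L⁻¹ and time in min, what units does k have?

(mmol·L⁻¹)⁻¹·min⁻¹

Step 1: For overall order n, rate = k × (concentration)^n.
Step 2: Rate has units mmol·L⁻¹·min⁻¹; concentration term has units (mmol·L⁻¹)^2.
Step 3: k = rate / (concentration)^n, so units of k = (mmol·L⁻¹)^(1-2)·min⁻¹ = (mmol·L⁻¹)⁻¹·min⁻¹.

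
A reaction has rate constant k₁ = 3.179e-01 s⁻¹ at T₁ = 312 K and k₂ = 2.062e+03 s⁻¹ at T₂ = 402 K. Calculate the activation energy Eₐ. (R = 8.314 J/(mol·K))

101.7 kJ/mol

Step 1: Use the two-temperature Arrhenius form: ln(k₂/k₁) = -Eₐ/R × (1/T₂ - 1/T₁)
Step 2: ln(k₂/k₁) = ln(2.062e+03/3.179e-01) = ln(6486.32) = 8.77745
Step 3: 1/T₂ - 1/T₁ = 1/402 - 1/312 = -7.175660e-04 K⁻¹
Step 4: Eₐ = -R × ln(k₂/k₁) / (1/T₂ - 1/T₁) = -8.314 × 8.77745 / -7.175660e-04
Step 5: Eₐ = 1.0170e+05 J/mol = 101.7 kJ/mol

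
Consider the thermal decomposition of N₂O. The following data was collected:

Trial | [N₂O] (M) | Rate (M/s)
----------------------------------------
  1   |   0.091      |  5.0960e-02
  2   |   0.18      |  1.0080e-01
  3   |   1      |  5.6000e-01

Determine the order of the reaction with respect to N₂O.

first order (1)

Step 1: Compare trials to find order n where rate₂/rate₁ = ([N₂O]₂/[N₂O]₁)^n
Step 2: rate₂/rate₁ = 1.0080e-01/5.0960e-02 = 1.978
Step 3: [N₂O]₂/[N₂O]₁ = 0.18/0.091 = 1.978
Step 4: n = ln(1.978)/ln(1.978) = 1.00 ≈ 1
Step 5: The reaction is first order in N₂O.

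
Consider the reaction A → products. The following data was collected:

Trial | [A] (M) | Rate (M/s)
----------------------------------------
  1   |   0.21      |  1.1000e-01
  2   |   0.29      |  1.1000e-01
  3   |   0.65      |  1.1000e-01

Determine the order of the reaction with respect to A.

zeroth order (0)

Step 1: Compare trials - when concentration changes, rate stays constant.
Step 2: rate₂/rate₁ = 1.1000e-01/1.1000e-01 = 1
Step 3: [A]₂/[A]₁ = 0.29/0.21 = 1.381
Step 4: Since rate ratio ≈ (conc ratio)^0, the reaction is zeroth order.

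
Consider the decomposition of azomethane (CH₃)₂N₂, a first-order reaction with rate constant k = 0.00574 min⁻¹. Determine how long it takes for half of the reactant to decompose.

120.8 min

Step 1: For a first-order reaction, t₁/₂ = ln(2)/k
Step 2: t₁/₂ = ln(2)/0.00574
Step 3: t₁/₂ = 0.6931/0.00574 = 120.8 min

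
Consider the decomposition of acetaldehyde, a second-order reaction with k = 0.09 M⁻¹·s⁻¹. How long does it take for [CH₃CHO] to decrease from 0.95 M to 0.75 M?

3.119 s

Step 1: For second-order: t = (1/[CH₃CHO] - 1/[CH₃CHO]₀)/k
Step 2: t = (1/0.75 - 1/0.95)/0.09
Step 3: t = (1.333 - 1.053)/0.09
Step 4: t = 0.2807/0.09 = 3.119 s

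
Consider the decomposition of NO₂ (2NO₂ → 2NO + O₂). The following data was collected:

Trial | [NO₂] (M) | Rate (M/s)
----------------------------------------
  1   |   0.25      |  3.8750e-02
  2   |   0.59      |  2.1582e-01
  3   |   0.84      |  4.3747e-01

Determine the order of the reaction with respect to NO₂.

second order (2)

Step 1: Compare trials to find order n where rate₂/rate₁ = ([NO₂]₂/[NO₂]₁)^n
Step 2: rate₂/rate₁ = 2.1582e-01/3.8750e-02 = 5.57
Step 3: [NO₂]₂/[NO₂]₁ = 0.59/0.25 = 2.36
Step 4: n = ln(5.57)/ln(2.36) = 2.00 ≈ 2
Step 5: The reaction is second order in NO₂.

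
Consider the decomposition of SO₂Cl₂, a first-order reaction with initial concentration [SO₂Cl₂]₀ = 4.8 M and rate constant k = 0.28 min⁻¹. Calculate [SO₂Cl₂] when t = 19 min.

0.02349 M

Step 1: For a first-order reaction: [SO₂Cl₂] = [SO₂Cl₂]₀ × e^(-kt)
Step 2: [SO₂Cl₂] = 4.8 × e^(-0.28 × 19)
Step 3: [SO₂Cl₂] = 4.8 × e^(-5.32)
Step 4: [SO₂Cl₂] = 4.8 × 0.00489275 = 0.02349 M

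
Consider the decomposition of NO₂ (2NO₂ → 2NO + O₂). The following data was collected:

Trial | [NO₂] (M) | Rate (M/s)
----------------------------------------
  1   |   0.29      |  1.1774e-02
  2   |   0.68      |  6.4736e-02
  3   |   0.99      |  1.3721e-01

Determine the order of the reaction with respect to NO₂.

second order (2)

Step 1: Compare trials to find order n where rate₂/rate₁ = ([NO₂]₂/[NO₂]₁)^n
Step 2: rate₂/rate₁ = 6.4736e-02/1.1774e-02 = 5.498
Step 3: [NO₂]₂/[NO₂]₁ = 0.68/0.29 = 2.345
Step 4: n = ln(5.498)/ln(2.345) = 2.00 ≈ 2
Step 5: The reaction is second order in NO₂.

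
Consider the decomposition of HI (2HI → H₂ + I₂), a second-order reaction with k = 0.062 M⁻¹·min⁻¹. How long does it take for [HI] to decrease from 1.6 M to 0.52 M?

20.94 min

Step 1: For second-order: t = (1/[HI] - 1/[HI]₀)/k
Step 2: t = (1/0.52 - 1/1.6)/0.062
Step 3: t = (1.923 - 0.625)/0.062
Step 4: t = 1.298/0.062 = 20.94 min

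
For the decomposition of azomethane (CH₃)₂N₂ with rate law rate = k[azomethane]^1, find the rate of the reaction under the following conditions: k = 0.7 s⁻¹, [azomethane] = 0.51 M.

0.357 M/s

Step 1: Identify the rate law: rate = k[azomethane]^1
Step 2: Substitute values: rate = 0.7 × (0.51)^1
Step 3: Calculate: rate = 0.7 × 0.51 = 0.357 M/s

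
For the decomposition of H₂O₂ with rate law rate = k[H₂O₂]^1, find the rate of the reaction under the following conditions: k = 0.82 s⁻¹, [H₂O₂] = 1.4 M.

1.148 M/s

Step 1: Identify the rate law: rate = k[H₂O₂]^1
Step 2: Substitute values: rate = 0.82 × (1.4)^1
Step 3: Calculate: rate = 0.82 × 1.4 = 1.148 M/s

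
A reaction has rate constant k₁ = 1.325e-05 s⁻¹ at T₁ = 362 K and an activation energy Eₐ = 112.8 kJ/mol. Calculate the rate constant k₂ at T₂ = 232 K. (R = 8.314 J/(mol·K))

1.003e-14 s⁻¹

Step 1: Use the two-temperature Arrhenius form: ln(k₂/k₁) = -Eₐ/R × (1/T₂ - 1/T₁)
Step 2: Convert Eₐ to J/mol: 112.8 kJ/mol = 112800 J/mol
Step 3: 1/T₂ - 1/T₁ = 1/232 - 1/362 = 1.547914e-03 K⁻¹
Step 4: ln(k₂/k₁) = -112800/8.314 × 1.547914e-03 = -21.00129
Step 5: k₂ = k₁ × exp(-21.00129) = 1.325e-05 × 7.57279e-10 = 1.003e-14 s⁻¹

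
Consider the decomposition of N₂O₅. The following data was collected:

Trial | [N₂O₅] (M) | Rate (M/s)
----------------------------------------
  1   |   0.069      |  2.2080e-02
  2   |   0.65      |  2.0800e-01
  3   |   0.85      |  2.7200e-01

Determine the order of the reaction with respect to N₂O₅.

first order (1)

Step 1: Compare trials to find order n where rate₂/rate₁ = ([N₂O₅]₂/[N₂O₅]₁)^n
Step 2: rate₂/rate₁ = 2.0800e-01/2.2080e-02 = 9.42
Step 3: [N₂O₅]₂/[N₂O₅]₁ = 0.65/0.069 = 9.42
Step 4: n = ln(9.42)/ln(9.42) = 1.00 ≈ 1
Step 5: The reaction is first order in N₂O₅.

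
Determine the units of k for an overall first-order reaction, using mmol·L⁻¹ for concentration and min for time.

min⁻¹

Step 1: For overall order n, rate = k × (concentration)^n.
Step 2: Rate has units mmol·L⁻¹·min⁻¹; concentration term has units (mmol·L⁻¹)^1.
Step 3: k = rate / (concentration)^n, so units of k = (mmol·L⁻¹)^(1-1)·min⁻¹ = min⁻¹.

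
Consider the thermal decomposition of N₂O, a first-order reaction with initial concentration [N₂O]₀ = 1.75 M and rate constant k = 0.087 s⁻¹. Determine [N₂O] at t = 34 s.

0.09086 M

Step 1: For a first-order reaction: [N₂O] = [N₂O]₀ × e^(-kt)
Step 2: [N₂O] = 1.75 × e^(-0.087 × 34)
Step 3: [N₂O] = 1.75 × e^(-2.958)
Step 4: [N₂O] = 1.75 × 0.0519227 = 0.09086 M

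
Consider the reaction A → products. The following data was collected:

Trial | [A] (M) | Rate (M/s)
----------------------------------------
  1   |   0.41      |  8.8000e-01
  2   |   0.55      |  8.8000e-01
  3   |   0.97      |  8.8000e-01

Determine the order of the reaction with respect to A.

zeroth order (0)

Step 1: Compare trials - when concentration changes, rate stays constant.
Step 2: rate₂/rate₁ = 8.8000e-01/8.8000e-01 = 1
Step 3: [A]₂/[A]₁ = 0.55/0.41 = 1.341
Step 4: Since rate ratio ≈ (conc ratio)^0, the reaction is zeroth order.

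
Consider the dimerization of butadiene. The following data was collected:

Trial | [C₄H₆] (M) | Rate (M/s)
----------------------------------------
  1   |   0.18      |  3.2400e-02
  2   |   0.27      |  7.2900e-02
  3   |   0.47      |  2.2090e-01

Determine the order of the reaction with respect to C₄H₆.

second order (2)

Step 1: Compare trials to find order n where rate₂/rate₁ = ([C₄H₆]₂/[C₄H₆]₁)^n
Step 2: rate₂/rate₁ = 7.2900e-02/3.2400e-02 = 2.25
Step 3: [C₄H₆]₂/[C₄H₆]₁ = 0.27/0.18 = 1.5
Step 4: n = ln(2.25)/ln(1.5) = 2.00 ≈ 2
Step 5: The reaction is second order in C₄H₆.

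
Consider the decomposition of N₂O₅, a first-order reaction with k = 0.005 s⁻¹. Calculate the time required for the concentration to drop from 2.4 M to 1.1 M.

156 s

Step 1: For first-order: t = ln([N₂O₅]₀/[N₂O₅])/k
Step 2: t = ln(2.4/1.1)/0.005
Step 3: t = ln(2.182)/0.005
Step 4: t = 0.7802/0.005 = 156 s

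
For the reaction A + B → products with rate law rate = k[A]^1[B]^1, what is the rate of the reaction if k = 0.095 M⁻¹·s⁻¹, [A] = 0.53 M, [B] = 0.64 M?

0.03222 M/s

Step 1: The rate law is rate = k[A]^1[B]^1
Step 2: Substitute: rate = 0.095 × (0.53)^1 × (0.64)^1
Step 3: rate = 0.095 × 0.53 × 0.64 = 0.032224 M/s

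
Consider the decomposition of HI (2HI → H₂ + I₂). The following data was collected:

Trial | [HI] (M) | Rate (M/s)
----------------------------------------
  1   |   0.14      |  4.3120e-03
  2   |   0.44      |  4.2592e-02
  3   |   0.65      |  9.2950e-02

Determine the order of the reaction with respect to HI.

second order (2)

Step 1: Compare trials to find order n where rate₂/rate₁ = ([HI]₂/[HI]₁)^n
Step 2: rate₂/rate₁ = 4.2592e-02/4.3120e-03 = 9.878
Step 3: [HI]₂/[HI]₁ = 0.44/0.14 = 3.143
Step 4: n = ln(9.878)/ln(3.143) = 2.00 ≈ 2
Step 5: The reaction is second order in HI.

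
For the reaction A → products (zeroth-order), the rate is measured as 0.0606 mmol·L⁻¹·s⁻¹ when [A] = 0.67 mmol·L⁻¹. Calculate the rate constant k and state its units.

0.0606 mmol·L⁻¹·s⁻¹

Step 1: For a zeroth-order reaction, rate = k (independent of concentration).
Step 2: k = rate = 0.0606 mmol·L⁻¹·s⁻¹.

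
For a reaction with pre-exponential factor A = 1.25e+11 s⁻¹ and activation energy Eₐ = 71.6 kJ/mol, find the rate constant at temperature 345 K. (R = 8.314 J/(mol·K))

1.80e+00 s⁻¹

Step 1: Use the Arrhenius equation: k = A × exp(-Eₐ/RT)
Step 2: Convert Eₐ to J/mol: 71.6 kJ/mol = 71600 J/mol
Step 3: Calculate the exponent: -Eₐ/(RT) = -71600/(8.314 × 345) = -24.96226
Step 4: k = 1.25e+11 × exp(-24.96226)
Step 5: k = 1.25e+11 × 1.44221e-11 = 1.8028e+00 s⁻¹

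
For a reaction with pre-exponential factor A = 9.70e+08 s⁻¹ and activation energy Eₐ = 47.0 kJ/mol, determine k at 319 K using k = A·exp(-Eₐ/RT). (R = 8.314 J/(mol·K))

1.95e+01 s⁻¹

Step 1: Use the Arrhenius equation: k = A × exp(-Eₐ/RT)
Step 2: Convert Eₐ to J/mol: 47.0 kJ/mol = 47000 J/mol
Step 3: Calculate the exponent: -Eₐ/(RT) = -47000/(8.314 × 319) = -17.72136
Step 4: k = 9.70e+08 × exp(-17.72136)
Step 5: k = 9.70e+08 × 2.01239e-08 = 1.9520e+01 s⁻¹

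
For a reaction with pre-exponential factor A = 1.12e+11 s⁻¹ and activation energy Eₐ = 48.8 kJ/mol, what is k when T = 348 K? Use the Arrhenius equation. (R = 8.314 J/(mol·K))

5.30e+03 s⁻¹

Step 1: Use the Arrhenius equation: k = A × exp(-Eₐ/RT)
Step 2: Convert Eₐ to J/mol: 48.8 kJ/mol = 48800 J/mol
Step 3: Calculate the exponent: -Eₐ/(RT) = -48800/(8.314 × 348) = -16.86672
Step 4: k = 1.12e+11 × exp(-16.86672)
Step 5: k = 1.12e+11 × 4.73017e-08 = 5.2978e+03 s⁻¹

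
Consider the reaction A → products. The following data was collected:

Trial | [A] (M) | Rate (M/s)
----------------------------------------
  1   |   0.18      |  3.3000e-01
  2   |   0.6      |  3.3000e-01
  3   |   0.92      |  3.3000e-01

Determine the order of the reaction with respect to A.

zeroth order (0)

Step 1: Compare trials - when concentration changes, rate stays constant.
Step 2: rate₂/rate₁ = 3.3000e-01/3.3000e-01 = 1
Step 3: [A]₂/[A]₁ = 0.6/0.18 = 3.333
Step 4: Since rate ratio ≈ (conc ratio)^0, the reaction is zeroth order.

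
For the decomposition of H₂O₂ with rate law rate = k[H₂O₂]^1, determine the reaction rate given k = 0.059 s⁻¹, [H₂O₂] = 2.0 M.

0.118 M/s

Step 1: Identify the rate law: rate = k[H₂O₂]^1
Step 2: Substitute values: rate = 0.059 × (2.0)^1
Step 3: Calculate: rate = 0.059 × 2 = 0.118 M/s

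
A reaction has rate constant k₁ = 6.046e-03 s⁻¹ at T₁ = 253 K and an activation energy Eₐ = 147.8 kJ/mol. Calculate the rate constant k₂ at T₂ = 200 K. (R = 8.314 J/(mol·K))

4.951e-11 s⁻¹

Step 1: Use the two-temperature Arrhenius form: ln(k₂/k₁) = -Eₐ/R × (1/T₂ - 1/T₁)
Step 2: Convert Eₐ to J/mol: 147.8 kJ/mol = 147800 J/mol
Step 3: 1/T₂ - 1/T₁ = 1/200 - 1/253 = 1.047431e-03 K⁻¹
Step 4: ln(k₂/k₁) = -147800/8.314 × 1.047431e-03 = -18.62044
Step 5: k₂ = k₁ × exp(-18.62044) = 6.046e-03 × 8.18928e-09 = 4.951e-11 s⁻¹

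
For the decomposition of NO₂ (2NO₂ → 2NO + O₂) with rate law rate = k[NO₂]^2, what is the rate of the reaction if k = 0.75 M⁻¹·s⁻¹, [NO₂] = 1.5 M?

1.688 M/s

Step 1: Identify the rate law: rate = k[NO₂]^2
Step 2: Substitute values: rate = 0.75 × (1.5)^2
Step 3: Calculate: rate = 0.75 × 2.25 = 1.6875 M/s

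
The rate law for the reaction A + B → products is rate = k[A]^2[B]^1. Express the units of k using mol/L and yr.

(mol/L)⁻²·yr⁻¹

Step 1: Overall order = 2 + 1 = 3.
Step 2: rate has units mol/L·yr⁻¹; [A]^2[B]^1 has units (mol/L)^3.
Step 3: k = rate/([A]^2[B]^1), so units of k = (mol/L)^(1-3)·yr⁻¹ = (mol/L)⁻²·yr⁻¹.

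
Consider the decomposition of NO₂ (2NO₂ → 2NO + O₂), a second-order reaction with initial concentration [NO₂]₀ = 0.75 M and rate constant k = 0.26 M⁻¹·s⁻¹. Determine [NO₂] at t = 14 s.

0.2011 M

Step 1: For a second-order reaction: 1/[NO₂] = 1/[NO₂]₀ + kt
Step 2: 1/[NO₂] = 1/0.75 + 0.26 × 14
Step 3: 1/[NO₂] = 1.333 + 3.64 = 4.973
Step 4: [NO₂] = 1/4.973 = 0.2011 M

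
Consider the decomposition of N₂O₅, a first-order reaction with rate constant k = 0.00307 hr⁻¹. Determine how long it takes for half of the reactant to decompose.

225.8 hr

Step 1: For a first-order reaction, t₁/₂ = ln(2)/k
Step 2: t₁/₂ = ln(2)/0.00307
Step 3: t₁/₂ = 0.6931/0.00307 = 225.8 hr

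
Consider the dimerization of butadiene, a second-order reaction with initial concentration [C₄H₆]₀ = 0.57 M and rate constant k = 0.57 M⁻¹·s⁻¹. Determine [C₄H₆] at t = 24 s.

0.06479 M

Step 1: For a second-order reaction: 1/[C₄H₆] = 1/[C₄H₆]₀ + kt
Step 2: 1/[C₄H₆] = 1/0.57 + 0.57 × 24
Step 3: 1/[C₄H₆] = 1.754 + 13.68 = 15.43
Step 4: [C₄H₆] = 1/15.43 = 0.06479 M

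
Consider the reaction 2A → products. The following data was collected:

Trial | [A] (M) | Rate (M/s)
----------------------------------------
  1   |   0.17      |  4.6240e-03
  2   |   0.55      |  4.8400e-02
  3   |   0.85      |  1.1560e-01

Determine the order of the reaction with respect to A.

second order (2)

Step 1: Compare trials to find order n where rate₂/rate₁ = ([A]₂/[A]₁)^n
Step 2: rate₂/rate₁ = 4.8400e-02/4.6240e-03 = 10.47
Step 3: [A]₂/[A]₁ = 0.55/0.17 = 3.235
Step 4: n = ln(10.47)/ln(3.235) = 2.00 ≈ 2
Step 5: The reaction is second order in A.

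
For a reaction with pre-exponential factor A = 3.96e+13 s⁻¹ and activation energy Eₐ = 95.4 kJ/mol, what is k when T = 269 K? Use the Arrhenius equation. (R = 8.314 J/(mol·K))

1.18e-05 s⁻¹

Step 1: Use the Arrhenius equation: k = A × exp(-Eₐ/RT)
Step 2: Convert Eₐ to J/mol: 95.4 kJ/mol = 95400 J/mol
Step 3: Calculate the exponent: -Eₐ/(RT) = -95400/(8.314 × 269) = -42.65658
Step 4: k = 3.96e+13 × exp(-42.65658)
Step 5: k = 3.96e+13 × 2.98183e-19 = 1.1808e-05 s⁻¹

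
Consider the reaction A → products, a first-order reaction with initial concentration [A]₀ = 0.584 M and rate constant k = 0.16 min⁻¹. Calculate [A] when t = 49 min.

0.0002299 M

Step 1: For a first-order reaction: [A] = [A]₀ × e^(-kt)
Step 2: [A] = 0.584 × e^(-0.16 × 49)
Step 3: [A] = 0.584 × e^(-7.84)
Step 4: [A] = 0.584 × 0.000393669 = 0.0002299 M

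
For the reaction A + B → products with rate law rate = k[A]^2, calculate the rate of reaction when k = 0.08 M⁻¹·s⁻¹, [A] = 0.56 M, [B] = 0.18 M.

0.02509 M/s

Step 1: The rate law is rate = k[A]^2
Step 2: Note that the rate does not depend on [B] (zero order in B).
Step 3: rate = 0.08 × (0.56)^2 = 0.025088 M/s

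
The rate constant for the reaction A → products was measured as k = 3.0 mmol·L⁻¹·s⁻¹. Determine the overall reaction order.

zeroth order (0)

Step 1: The units of k for an nth-order reaction are (concentration)^(1-n)·(time)⁻¹.
Step 2: Here k has units mmol·L⁻¹·s⁻¹, so the concentration exponent is 1.
Step 3: 1 - n = 1 ⇒ n = 0. The reaction is zeroth order.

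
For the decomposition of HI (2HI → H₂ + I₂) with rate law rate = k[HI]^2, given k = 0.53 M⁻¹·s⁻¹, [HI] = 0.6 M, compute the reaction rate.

0.1908 M/s

Step 1: Identify the rate law: rate = k[HI]^2
Step 2: Substitute values: rate = 0.53 × (0.6)^2
Step 3: Calculate: rate = 0.53 × 0.36 = 0.1908 M/s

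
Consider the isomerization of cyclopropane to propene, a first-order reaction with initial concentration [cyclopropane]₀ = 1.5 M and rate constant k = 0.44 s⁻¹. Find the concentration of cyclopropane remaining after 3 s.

0.4007 M

Step 1: For a first-order reaction: [cyclopropane] = [cyclopropane]₀ × e^(-kt)
Step 2: [cyclopropane] = 1.5 × e^(-0.44 × 3)
Step 3: [cyclopropane] = 1.5 × e^(-1.32)
Step 4: [cyclopropane] = 1.5 × 0.267135 = 0.4007 M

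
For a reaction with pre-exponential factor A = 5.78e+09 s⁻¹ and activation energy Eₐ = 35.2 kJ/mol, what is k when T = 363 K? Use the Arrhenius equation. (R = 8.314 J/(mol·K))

4.97e+04 s⁻¹

Step 1: Use the Arrhenius equation: k = A × exp(-Eₐ/RT)
Step 2: Convert Eₐ to J/mol: 35.2 kJ/mol = 35200 J/mol
Step 3: Calculate the exponent: -Eₐ/(RT) = -35200/(8.314 × 363) = -11.66342
Step 4: k = 5.78e+09 × exp(-11.66342)
Step 5: k = 5.78e+09 × 8.60282e-06 = 4.9724e+04 s⁻¹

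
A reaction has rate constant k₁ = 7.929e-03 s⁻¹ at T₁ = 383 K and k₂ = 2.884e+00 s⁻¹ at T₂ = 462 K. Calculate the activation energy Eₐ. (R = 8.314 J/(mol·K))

109.8 kJ/mol

Step 1: Use the two-temperature Arrhenius form: ln(k₂/k₁) = -Eₐ/R × (1/T₂ - 1/T₁)
Step 2: ln(k₂/k₁) = ln(2.884e+00/7.929e-03) = ln(363.728) = 5.89641
Step 3: 1/T₂ - 1/T₁ = 1/462 - 1/383 = -4.464639e-04 K⁻¹
Step 4: Eₐ = -R × ln(k₂/k₁) / (1/T₂ - 1/T₁) = -8.314 × 5.89641 / -4.464639e-04
Step 5: Eₐ = 1.0980e+05 J/mol = 109.8 kJ/mol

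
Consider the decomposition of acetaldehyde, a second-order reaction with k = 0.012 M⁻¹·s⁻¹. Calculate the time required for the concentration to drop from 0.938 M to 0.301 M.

188 s

Step 1: For second-order: t = (1/[CH₃CHO] - 1/[CH₃CHO]₀)/k
Step 2: t = (1/0.301 - 1/0.938)/0.012
Step 3: t = (3.322 - 1.066)/0.012
Step 4: t = 2.256/0.012 = 188 s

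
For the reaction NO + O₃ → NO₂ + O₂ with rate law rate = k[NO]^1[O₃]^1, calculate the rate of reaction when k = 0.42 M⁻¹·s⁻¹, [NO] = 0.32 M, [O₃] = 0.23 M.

0.03091 M/s

Step 1: The rate law is rate = k[NO]^1[O₃]^1
Step 2: Substitute: rate = 0.42 × (0.32)^1 × (0.23)^1
Step 3: rate = 0.42 × 0.32 × 0.23 = 0.030912 M/s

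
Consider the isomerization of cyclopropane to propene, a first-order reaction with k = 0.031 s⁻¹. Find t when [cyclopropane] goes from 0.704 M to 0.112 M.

59.3 s

Step 1: For first-order: t = ln([cyclopropane]₀/[cyclopropane])/k
Step 2: t = ln(0.704/0.112)/0.031
Step 3: t = ln(6.286)/0.031
Step 4: t = 1.838/0.031 = 59.3 s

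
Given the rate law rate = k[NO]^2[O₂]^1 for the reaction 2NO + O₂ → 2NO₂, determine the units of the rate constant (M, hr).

M⁻²·hr⁻¹

Step 1: Overall order = 2 + 1 = 3.
Step 2: rate has units M·hr⁻¹; [NO]^2[O₂]^1 has units M^3.
Step 3: k = rate/([NO]^2[O₂]^1), so units of k = M^(1-3)·hr⁻¹ = M⁻²·hr⁻¹.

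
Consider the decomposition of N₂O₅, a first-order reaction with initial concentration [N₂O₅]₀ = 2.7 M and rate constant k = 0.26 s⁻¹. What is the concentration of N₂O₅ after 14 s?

0.07088 M

Step 1: For a first-order reaction: [N₂O₅] = [N₂O₅]₀ × e^(-kt)
Step 2: [N₂O₅] = 2.7 × e^(-0.26 × 14)
Step 3: [N₂O₅] = 2.7 × e^(-3.64)
Step 4: [N₂O₅] = 2.7 × 0.0262523 = 0.07088 M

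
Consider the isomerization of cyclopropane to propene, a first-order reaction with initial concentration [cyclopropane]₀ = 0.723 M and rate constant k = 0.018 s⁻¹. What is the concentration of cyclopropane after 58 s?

0.2545 M

Step 1: For a first-order reaction: [cyclopropane] = [cyclopropane]₀ × e^(-kt)
Step 2: [cyclopropane] = 0.723 × e^(-0.018 × 58)
Step 3: [cyclopropane] = 0.723 × e^(-1.044)
Step 4: [cyclopropane] = 0.723 × 0.352044 = 0.2545 M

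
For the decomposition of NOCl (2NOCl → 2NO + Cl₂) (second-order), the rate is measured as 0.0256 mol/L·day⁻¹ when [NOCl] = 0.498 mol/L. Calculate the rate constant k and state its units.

0.1032 (mol/L)⁻¹·day⁻¹

Step 1: rate = k[NOCl]^2, so k = rate / [NOCl]^2.
Step 2: k = 0.0256 / (0.498)^2 = 0.0256 / 0.248.
Step 3: k = 0.1032 (mol/L)⁻¹·day⁻¹.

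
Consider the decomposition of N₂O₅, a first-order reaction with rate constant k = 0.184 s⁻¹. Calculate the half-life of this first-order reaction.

3.767 s

Step 1: For a first-order reaction, t₁/₂ = ln(2)/k
Step 2: t₁/₂ = ln(2)/0.184
Step 3: t₁/₂ = 0.6931/0.184 = 3.767 s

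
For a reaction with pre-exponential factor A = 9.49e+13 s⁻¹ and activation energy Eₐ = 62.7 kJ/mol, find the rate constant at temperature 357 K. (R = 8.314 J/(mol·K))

6.35e+04 s⁻¹

Step 1: Use the Arrhenius equation: k = A × exp(-Eₐ/RT)
Step 2: Convert Eₐ to J/mol: 62.7 kJ/mol = 62700 J/mol
Step 3: Calculate the exponent: -Eₐ/(RT) = -62700/(8.314 × 357) = -21.12464
Step 4: k = 9.49e+13 × exp(-21.12464)
Step 5: k = 9.49e+13 × 6.69400e-10 = 6.3526e+04 s⁻¹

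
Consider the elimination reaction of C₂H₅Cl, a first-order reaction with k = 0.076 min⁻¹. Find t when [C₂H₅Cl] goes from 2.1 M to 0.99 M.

9.895 min

Step 1: For first-order: t = ln([C₂H₅Cl]₀/[C₂H₅Cl])/k
Step 2: t = ln(2.1/0.99)/0.076
Step 3: t = ln(2.121)/0.076
Step 4: t = 0.752/0.076 = 9.895 min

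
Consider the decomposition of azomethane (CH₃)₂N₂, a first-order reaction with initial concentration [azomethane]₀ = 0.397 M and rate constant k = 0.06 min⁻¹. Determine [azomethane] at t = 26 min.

0.08342 M

Step 1: For a first-order reaction: [azomethane] = [azomethane]₀ × e^(-kt)
Step 2: [azomethane] = 0.397 × e^(-0.06 × 26)
Step 3: [azomethane] = 0.397 × e^(-1.56)
Step 4: [azomethane] = 0.397 × 0.210136 = 0.08342 M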